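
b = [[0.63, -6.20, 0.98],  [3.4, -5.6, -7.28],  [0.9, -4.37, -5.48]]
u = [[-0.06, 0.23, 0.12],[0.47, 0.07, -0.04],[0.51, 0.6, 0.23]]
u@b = [[0.85, -1.44, -2.39], [0.50, -3.13, 0.17], [2.57, -7.53, -5.13]]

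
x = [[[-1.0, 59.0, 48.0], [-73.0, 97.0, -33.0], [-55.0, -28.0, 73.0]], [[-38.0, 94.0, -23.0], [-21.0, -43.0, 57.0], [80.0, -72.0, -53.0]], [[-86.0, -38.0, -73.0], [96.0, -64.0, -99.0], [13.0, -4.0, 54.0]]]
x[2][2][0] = 13.0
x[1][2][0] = 80.0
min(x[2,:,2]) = -99.0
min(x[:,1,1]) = -64.0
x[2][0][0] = -86.0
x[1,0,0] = -38.0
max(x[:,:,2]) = 73.0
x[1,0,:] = [-38.0, 94.0, -23.0]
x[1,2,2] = -53.0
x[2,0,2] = -73.0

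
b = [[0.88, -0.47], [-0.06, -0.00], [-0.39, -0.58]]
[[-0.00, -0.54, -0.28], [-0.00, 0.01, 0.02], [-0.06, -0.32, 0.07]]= b@[[0.04, -0.23, -0.28], [0.08, 0.71, 0.07]]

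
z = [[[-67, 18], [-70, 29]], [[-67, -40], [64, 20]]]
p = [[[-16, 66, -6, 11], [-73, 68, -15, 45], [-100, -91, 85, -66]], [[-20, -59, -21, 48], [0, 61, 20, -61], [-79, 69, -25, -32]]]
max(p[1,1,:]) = 61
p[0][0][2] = -6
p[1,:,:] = [[-20, -59, -21, 48], [0, 61, 20, -61], [-79, 69, -25, -32]]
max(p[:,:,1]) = 69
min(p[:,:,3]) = -66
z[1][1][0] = 64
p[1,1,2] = 20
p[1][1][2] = 20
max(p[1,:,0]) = 0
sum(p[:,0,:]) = 3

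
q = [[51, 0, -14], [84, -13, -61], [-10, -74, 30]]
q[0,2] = -14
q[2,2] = 30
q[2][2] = 30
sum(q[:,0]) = 125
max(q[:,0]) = 84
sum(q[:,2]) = -45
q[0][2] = -14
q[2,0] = -10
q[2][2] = 30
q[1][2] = -61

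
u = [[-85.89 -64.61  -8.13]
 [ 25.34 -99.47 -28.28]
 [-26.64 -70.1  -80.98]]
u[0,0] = -85.89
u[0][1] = -64.61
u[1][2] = -28.28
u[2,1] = -70.1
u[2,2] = -80.98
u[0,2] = -8.13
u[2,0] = -26.64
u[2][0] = -26.64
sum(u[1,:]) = -102.41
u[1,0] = 25.34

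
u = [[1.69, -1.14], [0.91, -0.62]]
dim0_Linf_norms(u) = [1.69, 1.14]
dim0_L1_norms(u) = [2.6, 1.76]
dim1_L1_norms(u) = [2.83, 1.53]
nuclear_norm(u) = 2.32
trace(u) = 1.07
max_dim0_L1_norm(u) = 2.6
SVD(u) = [[-0.88, -0.48],[-0.48, 0.88]] @ diag([2.3169332859717304, 0.004488692040883787]) @ [[-0.83, 0.56],[-0.56, -0.83]]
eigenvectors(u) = [[0.88, 0.56], [0.47, 0.83]]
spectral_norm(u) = 2.32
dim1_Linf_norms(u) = [1.69, 0.91]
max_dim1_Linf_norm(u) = 1.69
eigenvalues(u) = [1.08, -0.01]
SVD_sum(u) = [[1.69, -1.14],  [0.91, -0.62]] + [[0.0, 0.00], [-0.00, -0.00]]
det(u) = -0.01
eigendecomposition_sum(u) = [[1.68, -1.13], [0.9, -0.6]] + [[0.01,-0.01], [0.01,-0.02]]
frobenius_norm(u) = 2.32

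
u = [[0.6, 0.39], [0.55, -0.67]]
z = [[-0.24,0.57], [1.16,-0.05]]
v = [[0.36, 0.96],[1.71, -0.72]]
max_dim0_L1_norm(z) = 1.4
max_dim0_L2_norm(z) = 1.18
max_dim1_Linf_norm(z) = 1.16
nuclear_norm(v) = 2.88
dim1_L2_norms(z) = [0.62, 1.16]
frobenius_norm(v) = 2.12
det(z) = -0.65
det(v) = -1.90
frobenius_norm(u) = 1.12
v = u + z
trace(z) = -0.29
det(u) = -0.62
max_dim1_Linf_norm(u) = 0.67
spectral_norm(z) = 1.20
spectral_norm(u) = 0.88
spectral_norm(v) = 1.86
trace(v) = -0.36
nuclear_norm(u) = 1.58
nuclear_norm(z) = 1.74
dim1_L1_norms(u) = [0.99, 1.22]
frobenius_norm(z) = 1.32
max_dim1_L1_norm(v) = 2.43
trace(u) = -0.07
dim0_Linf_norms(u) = [0.6, 0.67]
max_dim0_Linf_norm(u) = 0.67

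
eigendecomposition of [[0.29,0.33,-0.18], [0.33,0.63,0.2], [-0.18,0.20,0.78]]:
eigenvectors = [[-0.79, 0.59, 0.13], [0.52, 0.55, 0.65], [-0.32, -0.58, 0.75]]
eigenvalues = [0.0, 0.77, 0.92]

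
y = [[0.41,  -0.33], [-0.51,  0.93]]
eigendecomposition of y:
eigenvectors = [[-0.83, 0.40], [-0.56, -0.91]]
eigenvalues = [0.18, 1.16]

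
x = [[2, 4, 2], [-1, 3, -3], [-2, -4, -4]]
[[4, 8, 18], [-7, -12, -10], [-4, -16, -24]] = x @[[4, 0, 4], [-1, 0, 1], [0, 4, 3]]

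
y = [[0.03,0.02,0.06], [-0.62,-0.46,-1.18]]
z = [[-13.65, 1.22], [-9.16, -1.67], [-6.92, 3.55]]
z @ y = [[-1.17, -0.83, -2.26], [0.76, 0.58, 1.42], [-2.41, -1.77, -4.6]]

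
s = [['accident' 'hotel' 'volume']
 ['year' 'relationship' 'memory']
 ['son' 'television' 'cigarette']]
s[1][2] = 'memory'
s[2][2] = 'cigarette'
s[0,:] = ['accident', 'hotel', 'volume']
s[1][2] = 'memory'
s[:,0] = ['accident', 'year', 'son']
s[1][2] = 'memory'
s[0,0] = 'accident'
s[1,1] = 'relationship'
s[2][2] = 'cigarette'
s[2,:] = ['son', 'television', 'cigarette']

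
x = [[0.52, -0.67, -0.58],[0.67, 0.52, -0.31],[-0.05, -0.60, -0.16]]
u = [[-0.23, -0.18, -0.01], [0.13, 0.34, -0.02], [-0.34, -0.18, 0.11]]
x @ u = [[-0.01, -0.22, -0.06], [0.02, 0.11, -0.05], [-0.01, -0.17, -0.01]]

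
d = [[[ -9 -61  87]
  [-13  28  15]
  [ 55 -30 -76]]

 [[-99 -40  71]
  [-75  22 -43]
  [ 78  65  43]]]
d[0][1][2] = 15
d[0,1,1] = 28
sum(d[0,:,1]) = -63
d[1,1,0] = -75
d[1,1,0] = -75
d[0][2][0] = 55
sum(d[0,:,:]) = -4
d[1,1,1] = 22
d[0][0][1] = -61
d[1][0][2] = 71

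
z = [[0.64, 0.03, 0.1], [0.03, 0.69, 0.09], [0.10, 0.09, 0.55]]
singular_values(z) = [0.78, 0.63, 0.47]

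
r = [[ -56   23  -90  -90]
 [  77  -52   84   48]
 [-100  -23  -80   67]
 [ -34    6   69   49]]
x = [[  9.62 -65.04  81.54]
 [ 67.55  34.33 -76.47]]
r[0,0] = -56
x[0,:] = [9.62, -65.04, 81.54]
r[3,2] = 69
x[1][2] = -76.47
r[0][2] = -90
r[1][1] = -52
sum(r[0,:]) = -213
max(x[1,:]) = 67.55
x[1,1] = 34.33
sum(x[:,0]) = 77.17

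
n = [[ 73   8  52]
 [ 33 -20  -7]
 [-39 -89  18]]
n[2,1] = -89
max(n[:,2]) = 52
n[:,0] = [73, 33, -39]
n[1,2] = -7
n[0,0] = 73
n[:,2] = [52, -7, 18]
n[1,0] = 33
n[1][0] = 33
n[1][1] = -20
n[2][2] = 18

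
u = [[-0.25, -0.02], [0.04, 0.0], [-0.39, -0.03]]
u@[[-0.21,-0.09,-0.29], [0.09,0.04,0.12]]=[[0.05, 0.02, 0.07],[-0.01, -0.00, -0.01],[0.08, 0.03, 0.11]]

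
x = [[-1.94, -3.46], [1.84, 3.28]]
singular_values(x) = [5.47, 0.0]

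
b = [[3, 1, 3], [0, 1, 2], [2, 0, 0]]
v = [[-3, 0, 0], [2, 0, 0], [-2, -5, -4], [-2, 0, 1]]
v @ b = [[-9, -3, -9], [6, 2, 6], [-14, -7, -16], [-4, -2, -6]]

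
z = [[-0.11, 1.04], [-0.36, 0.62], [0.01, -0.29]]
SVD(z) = [[0.81,-0.49], [0.54,0.84], [-0.22,0.22]] @ diag([1.2759724360118911, 0.2525754195045131]) @ [[-0.22,0.97], [-0.97,-0.22]]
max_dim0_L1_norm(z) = 1.95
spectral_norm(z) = 1.28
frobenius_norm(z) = 1.30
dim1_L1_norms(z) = [1.15, 0.98, 0.3]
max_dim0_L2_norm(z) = 1.25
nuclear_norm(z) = 1.53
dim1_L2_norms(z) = [1.05, 0.72, 0.29]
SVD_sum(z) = [[-0.23, 1.01], [-0.15, 0.67], [0.06, -0.28]] + [[0.12,0.03], [-0.21,-0.05], [-0.05,-0.01]]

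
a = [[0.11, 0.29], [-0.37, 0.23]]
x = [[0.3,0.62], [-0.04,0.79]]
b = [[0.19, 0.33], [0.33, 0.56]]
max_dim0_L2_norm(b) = 0.65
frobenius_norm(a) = 0.53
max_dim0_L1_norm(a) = 0.52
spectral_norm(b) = 0.75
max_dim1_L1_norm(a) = 0.6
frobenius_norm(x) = 1.05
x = a + b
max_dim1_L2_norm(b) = 0.65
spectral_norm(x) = 1.02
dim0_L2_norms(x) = [0.3, 1.0]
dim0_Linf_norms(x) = [0.3, 0.79]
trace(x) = 1.09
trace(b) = 0.75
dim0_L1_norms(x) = [0.34, 1.41]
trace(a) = 0.34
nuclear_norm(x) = 1.27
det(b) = -0.00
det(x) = 0.26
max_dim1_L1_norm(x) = 0.92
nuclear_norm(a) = 0.74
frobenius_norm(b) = 0.75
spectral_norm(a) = 0.44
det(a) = 0.13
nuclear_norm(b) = 0.76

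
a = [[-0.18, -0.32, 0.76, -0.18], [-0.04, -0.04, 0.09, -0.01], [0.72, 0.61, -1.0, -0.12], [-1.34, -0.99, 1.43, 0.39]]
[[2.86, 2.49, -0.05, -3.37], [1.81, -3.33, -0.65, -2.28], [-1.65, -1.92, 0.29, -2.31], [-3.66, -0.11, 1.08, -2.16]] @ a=[[3.87, 2.29, -2.37, -1.85],[2.39, 1.41, -1.53, -1.1],[3.68, 3.07, -5.02, -0.62],[4.34, 3.97, -6.96, -0.31]]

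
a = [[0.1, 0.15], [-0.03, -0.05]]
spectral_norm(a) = 0.19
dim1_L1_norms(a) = [0.25, 0.08]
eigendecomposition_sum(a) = [[0.09, 0.13], [-0.03, -0.04]] + [[0.01, 0.02], [-0.00, -0.01]]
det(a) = -0.00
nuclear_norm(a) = 0.19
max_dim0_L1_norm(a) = 0.2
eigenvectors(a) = [[0.96, -0.81],[-0.27, 0.59]]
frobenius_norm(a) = 0.19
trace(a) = 0.05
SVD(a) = [[-0.95, 0.31], [0.31, 0.95]] @ diag([0.18945457202283975, 0.002639155100145718]) @ [[-0.55, -0.83],[0.83, -0.55]]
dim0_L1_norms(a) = [0.13, 0.2]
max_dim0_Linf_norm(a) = 0.15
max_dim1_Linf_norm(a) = 0.15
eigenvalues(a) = [0.06, -0.01]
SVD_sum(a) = [[0.1, 0.15],[-0.03, -0.05]] + [[0.0,-0.00], [0.0,-0.00]]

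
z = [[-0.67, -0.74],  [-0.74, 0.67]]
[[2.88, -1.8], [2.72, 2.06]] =z @ [[-3.95,-0.32], [-0.31,2.72]]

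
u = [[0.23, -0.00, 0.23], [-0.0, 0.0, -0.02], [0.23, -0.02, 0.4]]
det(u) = -0.00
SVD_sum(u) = [[0.18, -0.01, 0.26], [-0.01, 0.0, -0.01], [0.26, -0.01, 0.38]] + [[0.05, 0.01, -0.03], [0.01, 0.0, -0.01], [-0.03, -0.01, 0.02]] + [[-0.0, 0.0, 0.00], [0.0, -0.00, -0.0], [0.00, -0.00, -0.0]]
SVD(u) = [[-0.57, -0.81, -0.11],[0.03, -0.16, 0.99],[-0.82, 0.56, 0.11]] @ diag([0.5606845841218514, 0.07160688715138136, 0.0022914712732326125]) @ [[-0.57, 0.03, -0.82], [-0.81, -0.16, 0.56], [0.11, -0.99, -0.11]]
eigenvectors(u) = [[0.57, -0.81, -0.11],[-0.03, -0.16, 0.99],[0.82, 0.56, 0.11]]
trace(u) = 0.63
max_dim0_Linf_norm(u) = 0.4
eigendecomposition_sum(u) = [[0.18, -0.01, 0.26], [-0.01, 0.0, -0.01], [0.26, -0.01, 0.38]] + [[0.05,0.01,-0.03],  [0.01,0.0,-0.01],  [-0.03,-0.01,0.02]] + [[-0.0, 0.0, 0.0], [0.0, -0.00, -0.0], [0.0, -0.0, -0.00]]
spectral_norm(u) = 0.56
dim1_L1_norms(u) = [0.46, 0.02, 0.65]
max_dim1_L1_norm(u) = 0.65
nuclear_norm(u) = 0.63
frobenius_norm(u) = 0.57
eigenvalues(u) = [0.56, 0.07, -0.0]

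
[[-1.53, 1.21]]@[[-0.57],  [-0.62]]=[[0.12]]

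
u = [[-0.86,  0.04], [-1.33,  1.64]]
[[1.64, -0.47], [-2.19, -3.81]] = u @ [[-2.05,0.46],[-3.00,-1.95]]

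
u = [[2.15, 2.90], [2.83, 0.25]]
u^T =[[2.15, 2.83], [2.9, 0.25]]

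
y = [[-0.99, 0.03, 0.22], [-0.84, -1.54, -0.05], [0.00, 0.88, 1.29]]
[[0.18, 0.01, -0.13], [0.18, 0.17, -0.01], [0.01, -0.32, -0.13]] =y@ [[-0.18, -0.06, 0.11], [-0.02, -0.07, -0.05], [0.02, -0.20, -0.07]]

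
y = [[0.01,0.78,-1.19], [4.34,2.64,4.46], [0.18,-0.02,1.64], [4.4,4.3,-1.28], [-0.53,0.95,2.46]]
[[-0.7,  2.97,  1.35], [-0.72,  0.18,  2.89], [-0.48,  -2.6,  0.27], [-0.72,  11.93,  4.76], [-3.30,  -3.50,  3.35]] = y @ [[1.27, 1.02, -0.98], [-1.6, 1.23, 2.20], [-0.45, -1.68, 0.3]]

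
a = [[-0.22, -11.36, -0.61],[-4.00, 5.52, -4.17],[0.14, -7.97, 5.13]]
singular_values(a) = [15.57, 5.78, 2.71]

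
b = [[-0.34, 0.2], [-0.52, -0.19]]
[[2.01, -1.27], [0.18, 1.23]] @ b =[[-0.02, 0.64], [-0.70, -0.2]]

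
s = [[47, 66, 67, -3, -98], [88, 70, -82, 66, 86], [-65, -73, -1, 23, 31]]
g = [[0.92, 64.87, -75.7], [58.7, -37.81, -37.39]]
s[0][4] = -98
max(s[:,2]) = 67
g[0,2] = -75.7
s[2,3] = 23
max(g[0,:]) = 64.87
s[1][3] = 66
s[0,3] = -3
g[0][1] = 64.87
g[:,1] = [64.87, -37.81]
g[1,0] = 58.7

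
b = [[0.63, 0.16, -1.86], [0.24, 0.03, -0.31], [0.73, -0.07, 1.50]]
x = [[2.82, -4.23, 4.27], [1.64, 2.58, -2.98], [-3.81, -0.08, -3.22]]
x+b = [[3.45, -4.07, 2.41], [1.88, 2.61, -3.29], [-3.08, -0.15, -1.72]]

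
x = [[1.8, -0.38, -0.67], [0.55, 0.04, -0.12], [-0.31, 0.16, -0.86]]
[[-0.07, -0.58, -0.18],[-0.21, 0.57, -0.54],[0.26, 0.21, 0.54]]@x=[[-0.39, -0.03, 0.27],[0.1, 0.02, 0.54],[0.42, -0.0, -0.66]]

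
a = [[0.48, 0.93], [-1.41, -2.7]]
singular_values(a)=[3.22, 0.0]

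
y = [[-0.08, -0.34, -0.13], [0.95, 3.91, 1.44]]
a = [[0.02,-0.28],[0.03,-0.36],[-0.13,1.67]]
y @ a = [[0.01, -0.07], [-0.05, 0.73]]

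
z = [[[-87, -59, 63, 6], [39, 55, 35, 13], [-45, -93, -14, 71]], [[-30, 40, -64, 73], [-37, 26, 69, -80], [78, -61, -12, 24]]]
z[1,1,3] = -80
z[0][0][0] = -87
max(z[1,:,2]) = 69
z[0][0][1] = -59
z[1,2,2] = -12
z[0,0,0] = -87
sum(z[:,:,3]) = 107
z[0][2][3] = 71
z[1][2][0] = 78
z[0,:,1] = [-59, 55, -93]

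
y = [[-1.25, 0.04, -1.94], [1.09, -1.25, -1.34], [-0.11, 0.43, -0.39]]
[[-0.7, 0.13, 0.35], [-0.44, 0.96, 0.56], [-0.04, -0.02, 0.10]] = y@[[0.15, 0.31, 0.17],[0.19, -0.21, 0.01],[0.27, -0.27, -0.29]]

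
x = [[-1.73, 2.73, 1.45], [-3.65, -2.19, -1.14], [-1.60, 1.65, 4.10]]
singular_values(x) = [5.66, 4.34, 1.81]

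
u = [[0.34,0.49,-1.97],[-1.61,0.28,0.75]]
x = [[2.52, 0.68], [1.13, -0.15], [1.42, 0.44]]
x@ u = [[-0.24, 1.43, -4.45], [0.63, 0.51, -2.34], [-0.23, 0.82, -2.47]]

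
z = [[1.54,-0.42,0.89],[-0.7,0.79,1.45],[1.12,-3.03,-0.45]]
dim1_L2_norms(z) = [1.83, 1.79, 3.26]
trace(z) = 1.88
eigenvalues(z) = [(1.97+0j), (-0.04+1.85j), (-0.04-1.85j)]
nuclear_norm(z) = 6.43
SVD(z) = [[-0.25, -0.85, -0.47], [0.36, -0.53, 0.77], [-0.9, 0.02, 0.44]] @ diag([3.5898799020590424, 1.7872300485953652, 1.0550218207176412]) @ [[-0.46, 0.87, 0.2],[-0.51, -0.07, -0.86],[-0.73, -0.49, 0.48]]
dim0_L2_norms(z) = [2.03, 3.16, 1.76]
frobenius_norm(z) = 4.15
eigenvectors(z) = [[-0.90+0.00j, -0.12-0.29j, -0.12+0.29j],[(0.01+0j), (-0.14-0.57j), -0.14+0.57j],[(-0.43+0j), 0.75+0.00j, 0.75-0.00j]]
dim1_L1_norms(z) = [2.85, 2.94, 4.6]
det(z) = 6.77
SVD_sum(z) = [[0.41, -0.78, -0.18], [-0.59, 1.12, 0.25], [1.48, -2.80, -0.63]] + [[0.77, 0.11, 1.3], [0.48, 0.07, 0.81], [-0.02, -0.00, -0.04]] + [[0.36, 0.24, -0.23], [-0.59, -0.40, 0.39], [-0.34, -0.23, 0.22]]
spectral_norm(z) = 3.59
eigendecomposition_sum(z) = [[(1.9-0j), -0.98+0.00j, 0.12+0.00j],[(-0.02+0j), 0.01+0.00j, (-0-0j)],[(0.9-0j), (-0.46+0j), 0.05+0.00j]] + [[(-0.18+0.03j), (0.28+0.47j), (0.39-0.05j)], [-0.34+0.00j, (0.39+0.93j), 0.73+0.02j], [(0.11-0.42j), (-1.28+0.19j), (-0.25+0.9j)]] + [[-0.18-0.03j,(0.28-0.47j),(0.39+0.05j)], [(-0.34-0j),(0.39-0.93j),0.73-0.02j], [0.11+0.42j,(-1.28-0.19j),(-0.25-0.9j)]]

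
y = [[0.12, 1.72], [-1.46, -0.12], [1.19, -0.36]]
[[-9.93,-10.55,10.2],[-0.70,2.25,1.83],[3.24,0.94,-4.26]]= y @ [[0.96,-1.04,-1.75], [-5.84,-6.06,6.05]]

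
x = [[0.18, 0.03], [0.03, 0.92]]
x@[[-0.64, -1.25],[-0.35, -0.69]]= [[-0.13, -0.25], [-0.34, -0.67]]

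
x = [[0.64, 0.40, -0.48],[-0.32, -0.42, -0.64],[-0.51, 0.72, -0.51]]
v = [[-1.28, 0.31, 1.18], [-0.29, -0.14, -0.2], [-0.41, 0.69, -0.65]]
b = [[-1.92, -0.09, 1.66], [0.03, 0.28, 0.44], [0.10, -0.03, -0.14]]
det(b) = -0.00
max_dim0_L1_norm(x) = 1.63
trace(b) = -1.78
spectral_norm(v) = 1.77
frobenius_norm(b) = 2.60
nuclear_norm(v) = 3.15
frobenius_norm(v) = 2.08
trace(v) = -2.07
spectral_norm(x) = 1.09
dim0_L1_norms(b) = [2.05, 0.4, 2.24]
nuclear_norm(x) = 2.72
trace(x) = -0.29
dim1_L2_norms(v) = [1.77, 0.38, 1.03]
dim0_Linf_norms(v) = [1.28, 0.69, 1.18]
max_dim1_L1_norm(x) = 1.74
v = x + b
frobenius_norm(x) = 1.59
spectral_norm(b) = 2.56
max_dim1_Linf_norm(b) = 1.92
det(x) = 0.71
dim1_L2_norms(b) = [2.54, 0.52, 0.17]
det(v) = -0.63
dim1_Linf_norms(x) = [0.64, 0.64, 0.72]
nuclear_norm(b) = 3.02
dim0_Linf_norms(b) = [1.92, 0.28, 1.66]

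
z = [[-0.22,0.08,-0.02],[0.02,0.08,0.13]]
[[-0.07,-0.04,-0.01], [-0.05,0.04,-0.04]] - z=[[0.15, -0.12, 0.01], [-0.07, -0.04, -0.17]]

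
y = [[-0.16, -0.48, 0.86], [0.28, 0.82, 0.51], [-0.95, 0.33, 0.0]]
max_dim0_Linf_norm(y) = 0.95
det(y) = 1.01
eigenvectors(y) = [[(-0.7+0j), -0.70-0.00j, -0.09+0.00j], [(-0.06+0.27j), -0.06-0.27j, 0.92+0.00j], [-0.02-0.65j, (-0.02+0.65j), (0.39+0j)]]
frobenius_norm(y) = 1.74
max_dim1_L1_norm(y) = 1.61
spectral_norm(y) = 1.01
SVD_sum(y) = [[0.12, -0.19, -0.02], [-0.32, 0.50, 0.06], [-0.41, 0.66, 0.08]] + [[0.2,0.10,0.19], [0.54,0.27,0.52], [-0.36,-0.18,-0.35]] + [[-0.48, -0.39, 0.7], [0.05, 0.04, -0.08], [-0.18, -0.15, 0.26]]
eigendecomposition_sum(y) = [[(-0.08+0.49j), -0.20+0.01j, (0.45+0.1j)], [(0.18+0.08j), (-0.01+0.08j), (0.08-0.17j)], [(-0.46-0.06j), -0.01-0.18j, (-0.08+0.42j)]] + [[(-0.08-0.49j), -0.20-0.01j, (0.45-0.1j)], [0.18-0.08j, (-0.01-0.08j), (0.08+0.17j)], [-0.46+0.06j, -0.01+0.18j, (-0.08-0.42j)]] + [[0.01+0.00j, -0.09+0.00j, (-0.04+0j)], [-0.09-0.00j, 0.85-0.00j, (0.36-0j)], [-0.04-0.00j, 0.36-0.00j, 0.15-0.00j]]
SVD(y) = [[0.23, -0.29, -0.93], [-0.59, -0.8, 0.10], [-0.77, 0.53, -0.35]] @ diag([1.0083727288059015, 1.0039561648172357, 0.9965723550881832]) @ [[0.53, -0.84, -0.11], [-0.68, -0.34, -0.65], [0.51, 0.42, -0.75]]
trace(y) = 0.66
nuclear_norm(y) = 3.01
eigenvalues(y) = [(-0.17+0.99j), (-0.17-0.99j), (1.01+0j)]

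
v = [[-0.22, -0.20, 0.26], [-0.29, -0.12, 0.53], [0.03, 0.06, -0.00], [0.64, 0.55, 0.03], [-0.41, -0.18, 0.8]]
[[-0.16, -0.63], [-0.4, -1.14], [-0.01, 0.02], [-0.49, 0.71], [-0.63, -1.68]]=v @ [[-0.91,1.44], [0.24,-0.31], [-1.2,-1.43]]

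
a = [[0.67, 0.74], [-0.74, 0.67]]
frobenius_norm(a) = 1.41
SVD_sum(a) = [[0.0, 0.74], [0.00, 0.67]] + [[0.67, 0.00],[-0.74, 0.0]]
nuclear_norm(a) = 2.00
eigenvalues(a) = [(0.67+0.74j), (0.67-0.74j)]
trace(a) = 1.34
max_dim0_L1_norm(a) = 1.41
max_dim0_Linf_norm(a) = 0.74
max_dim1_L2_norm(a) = 1.0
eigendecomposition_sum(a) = [[(0.34+0.37j), 0.37-0.34j], [(-0.37+0.34j), 0.34+0.37j]] + [[0.34-0.37j, 0.37+0.34j],[(-0.37-0.34j), 0.34-0.37j]]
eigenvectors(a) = [[(0.71+0j), 0.71-0.00j], [0.00+0.71j, -0.71j]]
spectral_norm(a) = 1.00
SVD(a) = [[0.74,-0.67], [0.67,0.74]] @ diag([0.9982484660644363, 0.9982484660644362]) @ [[0.00, 1.00], [-1.0, -0.00]]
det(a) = 1.00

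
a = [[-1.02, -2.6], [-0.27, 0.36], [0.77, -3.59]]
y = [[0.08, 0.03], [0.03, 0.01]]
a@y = [[-0.16, -0.06], [-0.01, -0.0], [-0.05, -0.01]]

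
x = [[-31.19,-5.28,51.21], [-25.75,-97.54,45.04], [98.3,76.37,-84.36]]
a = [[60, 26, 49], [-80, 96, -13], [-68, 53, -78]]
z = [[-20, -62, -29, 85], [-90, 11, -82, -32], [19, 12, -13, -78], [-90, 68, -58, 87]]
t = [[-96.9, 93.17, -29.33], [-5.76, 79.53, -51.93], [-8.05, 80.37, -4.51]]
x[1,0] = -25.75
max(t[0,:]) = 93.17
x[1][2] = 45.04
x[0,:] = [-31.19, -5.28, 51.21]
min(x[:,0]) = -31.19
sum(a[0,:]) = 135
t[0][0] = -96.9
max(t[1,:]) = 79.53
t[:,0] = [-96.9, -5.76, -8.05]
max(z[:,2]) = -13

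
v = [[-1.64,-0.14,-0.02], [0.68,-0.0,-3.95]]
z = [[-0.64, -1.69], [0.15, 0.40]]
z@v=[[-0.10,  0.09,  6.69], [0.03,  -0.02,  -1.58]]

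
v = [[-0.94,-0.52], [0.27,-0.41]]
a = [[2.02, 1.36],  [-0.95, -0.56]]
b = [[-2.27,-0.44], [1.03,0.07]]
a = b @ v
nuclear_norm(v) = 1.56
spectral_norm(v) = 1.08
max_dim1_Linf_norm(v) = 0.94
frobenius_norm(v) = 1.18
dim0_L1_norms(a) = [2.97, 1.92]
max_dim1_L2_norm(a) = 2.44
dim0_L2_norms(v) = [0.98, 0.66]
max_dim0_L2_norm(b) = 2.49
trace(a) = 1.46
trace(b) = -2.20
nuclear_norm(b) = 2.65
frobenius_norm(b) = 2.53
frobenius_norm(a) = 2.67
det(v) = 0.53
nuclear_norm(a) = 2.73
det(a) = 0.16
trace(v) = -1.35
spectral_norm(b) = 2.53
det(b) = 0.29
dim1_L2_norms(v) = [1.07, 0.49]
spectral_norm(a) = 2.67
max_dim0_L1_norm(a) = 2.97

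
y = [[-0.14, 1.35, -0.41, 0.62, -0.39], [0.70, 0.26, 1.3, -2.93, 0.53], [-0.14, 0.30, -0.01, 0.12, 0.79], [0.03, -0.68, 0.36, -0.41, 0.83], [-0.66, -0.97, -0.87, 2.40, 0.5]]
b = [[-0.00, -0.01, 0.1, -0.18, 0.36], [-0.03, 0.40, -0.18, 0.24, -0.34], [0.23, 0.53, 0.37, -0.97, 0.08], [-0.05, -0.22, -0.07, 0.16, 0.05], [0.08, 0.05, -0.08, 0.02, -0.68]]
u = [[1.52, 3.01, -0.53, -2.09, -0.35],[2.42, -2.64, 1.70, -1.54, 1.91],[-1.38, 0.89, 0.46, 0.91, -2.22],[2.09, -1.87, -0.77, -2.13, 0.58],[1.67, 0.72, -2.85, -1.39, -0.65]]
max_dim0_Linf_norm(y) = 2.93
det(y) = -0.00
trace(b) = 0.25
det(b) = 0.00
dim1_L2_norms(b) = [0.41, 0.61, 1.19, 0.29, 0.69]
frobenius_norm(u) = 8.58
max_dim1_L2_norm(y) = 3.33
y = u @ b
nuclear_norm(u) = 15.88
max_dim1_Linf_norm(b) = 0.97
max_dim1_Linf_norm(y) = 2.93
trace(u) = -3.44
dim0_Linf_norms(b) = [0.23, 0.53, 0.37, 0.97, 0.68]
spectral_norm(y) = 4.34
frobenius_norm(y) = 4.90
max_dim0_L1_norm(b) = 1.57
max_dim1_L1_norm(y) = 5.72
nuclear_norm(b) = 2.57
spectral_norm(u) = 6.17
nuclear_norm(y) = 7.45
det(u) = -56.09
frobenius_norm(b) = 1.59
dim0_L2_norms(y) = [0.98, 1.84, 1.66, 3.86, 1.41]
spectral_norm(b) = 1.25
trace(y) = 0.20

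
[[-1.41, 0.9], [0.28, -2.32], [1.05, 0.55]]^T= [[-1.41, 0.28, 1.05],[0.9, -2.32, 0.55]]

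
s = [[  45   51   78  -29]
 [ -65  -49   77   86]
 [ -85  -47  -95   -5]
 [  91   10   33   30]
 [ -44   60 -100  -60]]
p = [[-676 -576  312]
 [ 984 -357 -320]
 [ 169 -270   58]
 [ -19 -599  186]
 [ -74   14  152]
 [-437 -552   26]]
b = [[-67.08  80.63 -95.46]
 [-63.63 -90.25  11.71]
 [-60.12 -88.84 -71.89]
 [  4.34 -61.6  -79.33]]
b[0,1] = 80.63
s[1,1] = -49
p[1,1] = -357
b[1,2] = 11.71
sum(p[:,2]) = 414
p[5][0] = -437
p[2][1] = -270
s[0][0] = 45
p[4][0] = -74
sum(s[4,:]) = -144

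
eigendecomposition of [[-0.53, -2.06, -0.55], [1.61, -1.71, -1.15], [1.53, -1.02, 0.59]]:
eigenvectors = [[-0.69+0.00j, -0.69-0.00j, (0.1+0j)], [(-0.3+0.56j), -0.30-0.56j, -0.33+0.00j], [(0.05+0.34j), 0.05-0.34j, (0.94+0j)]]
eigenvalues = [(-1.38+1.93j), (-1.38-1.93j), (1.1+0j)]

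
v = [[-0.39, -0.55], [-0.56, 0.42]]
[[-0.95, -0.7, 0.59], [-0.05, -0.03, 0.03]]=v@ [[0.91,  0.66,  -0.56], [1.09,  0.8,  -0.67]]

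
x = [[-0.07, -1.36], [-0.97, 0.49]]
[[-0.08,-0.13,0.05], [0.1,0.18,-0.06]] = x @ [[-0.07, -0.13, 0.04], [0.06, 0.1, -0.04]]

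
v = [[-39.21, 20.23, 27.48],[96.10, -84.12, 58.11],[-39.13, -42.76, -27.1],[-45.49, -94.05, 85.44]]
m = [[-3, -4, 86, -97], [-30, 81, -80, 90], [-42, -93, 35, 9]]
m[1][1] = 81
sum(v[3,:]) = -54.099999999999994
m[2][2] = 35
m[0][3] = -97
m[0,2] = 86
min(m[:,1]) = -93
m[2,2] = 35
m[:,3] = [-97, 90, 9]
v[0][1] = 20.23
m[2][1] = -93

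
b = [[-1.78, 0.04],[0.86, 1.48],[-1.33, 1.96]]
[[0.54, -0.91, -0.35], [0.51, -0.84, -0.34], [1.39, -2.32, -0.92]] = b @ [[-0.29, 0.49, 0.19], [0.51, -0.85, -0.34]]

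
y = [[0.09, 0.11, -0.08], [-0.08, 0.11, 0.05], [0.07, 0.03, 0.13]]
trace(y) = 0.33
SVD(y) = [[-0.99,0.08,-0.13],[-0.05,0.64,0.77],[0.14,0.76,-0.63]] @ diag([0.16358884506990592, 0.16165182462875338, 0.13193702044115244]) @ [[-0.46,-0.67,0.58], [0.06,0.63,0.77], [-0.89,0.39,-0.25]]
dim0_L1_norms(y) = [0.24, 0.25, 0.26]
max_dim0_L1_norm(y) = 0.26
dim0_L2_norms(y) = [0.14, 0.16, 0.16]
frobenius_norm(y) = 0.27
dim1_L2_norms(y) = [0.16, 0.14, 0.15]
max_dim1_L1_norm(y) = 0.28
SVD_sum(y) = [[0.07, 0.11, -0.09],[0.0, 0.01, -0.0],[-0.01, -0.02, 0.01]] + [[0.00, 0.01, 0.01], [0.01, 0.07, 0.08], [0.01, 0.08, 0.10]] + [[0.02, -0.01, 0.00], [-0.09, 0.04, -0.03], [0.07, -0.03, 0.02]]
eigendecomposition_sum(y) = [[0.04+0.06j, 0.05-0.04j, -0.05+0.03j], [-0.04+0.03j, (0.02+0.04j), -0.01-0.03j], [(0.03-0.03j), -0.02-0.03j, 0.02+0.02j]] + [[(0.04-0.06j), 0.05+0.04j, (-0.05-0.03j)], [-0.04-0.03j, (0.02-0.04j), -0.01+0.03j], [0.03+0.03j, (-0.02+0.03j), (0.02-0.02j)]] + [[0j, (0.01-0j), 0.01-0.00j],  [0.01+0.00j, (0.06-0j), 0.08-0.00j],  [0.01+0.00j, 0.08-0.00j, 0.10-0.00j]]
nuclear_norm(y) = 0.46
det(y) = 0.00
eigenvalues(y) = [(0.08+0.12j), (0.08-0.12j), (0.16+0j)]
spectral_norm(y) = 0.16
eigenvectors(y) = [[0.75+0.00j, (0.75-0j), 0.09+0.00j],[(-0.06+0.52j), (-0.06-0.52j), (0.62+0j)],[(-0.03-0.41j), -0.03+0.41j, (0.78+0j)]]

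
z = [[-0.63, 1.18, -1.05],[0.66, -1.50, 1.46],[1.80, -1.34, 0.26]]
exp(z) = [[0.42, 0.54, -0.22], [0.72, 0.24, 0.41], [0.85, -0.04, 0.32]]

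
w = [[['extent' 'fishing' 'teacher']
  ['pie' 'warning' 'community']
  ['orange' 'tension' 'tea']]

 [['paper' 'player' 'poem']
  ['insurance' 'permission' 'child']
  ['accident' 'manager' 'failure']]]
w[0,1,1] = 'warning'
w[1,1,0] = 'insurance'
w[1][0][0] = 'paper'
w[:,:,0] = [['extent', 'pie', 'orange'], ['paper', 'insurance', 'accident']]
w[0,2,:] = ['orange', 'tension', 'tea']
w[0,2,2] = 'tea'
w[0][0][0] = 'extent'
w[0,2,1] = 'tension'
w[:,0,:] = [['extent', 'fishing', 'teacher'], ['paper', 'player', 'poem']]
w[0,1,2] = 'community'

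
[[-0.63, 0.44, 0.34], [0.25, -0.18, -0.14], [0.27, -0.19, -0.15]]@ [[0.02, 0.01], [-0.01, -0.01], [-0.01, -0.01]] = [[-0.02,-0.01], [0.01,0.01], [0.01,0.01]]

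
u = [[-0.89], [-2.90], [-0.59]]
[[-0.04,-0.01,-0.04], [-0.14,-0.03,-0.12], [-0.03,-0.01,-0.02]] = u@ [[0.05, 0.01, 0.04]]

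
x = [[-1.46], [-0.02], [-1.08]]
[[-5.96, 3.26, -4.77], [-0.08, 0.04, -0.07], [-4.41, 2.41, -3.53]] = x @ [[4.08, -2.23, 3.27]]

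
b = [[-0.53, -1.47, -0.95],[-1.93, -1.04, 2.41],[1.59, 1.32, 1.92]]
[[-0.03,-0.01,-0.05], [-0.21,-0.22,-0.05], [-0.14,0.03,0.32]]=b @ [[-0.06, 0.06, 0.17], [0.1, 0.01, -0.08], [-0.09, -0.04, 0.08]]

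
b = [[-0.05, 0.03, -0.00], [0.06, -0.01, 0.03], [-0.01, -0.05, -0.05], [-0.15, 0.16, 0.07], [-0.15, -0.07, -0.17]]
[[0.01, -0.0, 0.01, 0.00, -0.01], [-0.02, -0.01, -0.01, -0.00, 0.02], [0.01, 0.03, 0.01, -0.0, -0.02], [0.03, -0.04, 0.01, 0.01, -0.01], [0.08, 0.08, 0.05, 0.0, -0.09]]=b@[[-0.30, -0.18, -0.17, 0.05, 0.22],[-0.02, -0.33, -0.07, 0.14, -0.01],[-0.19, -0.19, -0.09, -0.12, 0.32]]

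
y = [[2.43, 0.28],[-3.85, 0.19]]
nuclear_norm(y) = 4.89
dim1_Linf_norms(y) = [2.43, 3.85]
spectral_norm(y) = 4.55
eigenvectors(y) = [[0.37, -0.18], [-0.93, 0.98]]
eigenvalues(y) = [1.73, 0.89]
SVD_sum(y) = [[2.43,-0.01],[-3.85,0.01]] + [[0.00, 0.29],[0.00, 0.18]]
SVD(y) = [[-0.53, 0.85], [0.85, 0.53]] @ diag([4.552749353704938, 0.3381912511276341]) @ [[-1.0, 0.00], [0.0, 1.00]]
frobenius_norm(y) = 4.57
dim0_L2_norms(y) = [4.55, 0.34]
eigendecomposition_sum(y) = [[3.17, 0.58], [-7.93, -1.44]] + [[-0.74, -0.30], [4.08, 1.63]]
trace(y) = 2.62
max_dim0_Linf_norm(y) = 3.85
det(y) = 1.54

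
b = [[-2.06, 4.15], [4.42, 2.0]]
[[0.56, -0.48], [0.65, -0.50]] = b @ [[0.07, -0.05], [0.17, -0.14]]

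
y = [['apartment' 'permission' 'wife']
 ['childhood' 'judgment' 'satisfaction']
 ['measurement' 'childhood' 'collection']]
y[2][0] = 'measurement'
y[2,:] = ['measurement', 'childhood', 'collection']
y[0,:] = ['apartment', 'permission', 'wife']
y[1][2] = 'satisfaction'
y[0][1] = 'permission'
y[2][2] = 'collection'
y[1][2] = 'satisfaction'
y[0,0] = 'apartment'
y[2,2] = 'collection'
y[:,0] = ['apartment', 'childhood', 'measurement']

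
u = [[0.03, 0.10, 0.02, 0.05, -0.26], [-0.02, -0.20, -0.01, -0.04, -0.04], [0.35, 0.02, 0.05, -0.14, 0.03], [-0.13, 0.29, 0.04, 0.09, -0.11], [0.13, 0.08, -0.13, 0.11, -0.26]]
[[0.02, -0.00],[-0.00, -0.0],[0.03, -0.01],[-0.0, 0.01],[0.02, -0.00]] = u@[[0.07, -0.02], [0.02, 0.01], [0.01, 0.0], [-0.06, 0.02], [-0.07, 0.02]]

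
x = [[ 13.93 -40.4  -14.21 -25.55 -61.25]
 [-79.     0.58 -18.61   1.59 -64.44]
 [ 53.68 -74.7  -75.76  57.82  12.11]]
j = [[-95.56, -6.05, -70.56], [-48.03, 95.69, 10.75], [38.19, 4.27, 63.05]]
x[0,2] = -14.21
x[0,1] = -40.4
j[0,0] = -95.56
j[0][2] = -70.56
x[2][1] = -74.7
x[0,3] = -25.55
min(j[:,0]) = -95.56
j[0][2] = -70.56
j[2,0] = 38.19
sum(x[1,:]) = -159.88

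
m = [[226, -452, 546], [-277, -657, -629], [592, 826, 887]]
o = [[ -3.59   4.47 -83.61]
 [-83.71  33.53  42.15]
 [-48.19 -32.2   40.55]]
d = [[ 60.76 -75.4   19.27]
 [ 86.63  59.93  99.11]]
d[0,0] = 60.76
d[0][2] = 19.27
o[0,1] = 4.47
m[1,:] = [-277, -657, -629]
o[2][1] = -32.2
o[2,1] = -32.2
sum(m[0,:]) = 320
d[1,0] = 86.63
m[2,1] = 826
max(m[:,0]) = 592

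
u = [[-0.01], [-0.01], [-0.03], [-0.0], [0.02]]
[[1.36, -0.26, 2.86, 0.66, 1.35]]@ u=[[-0.07]]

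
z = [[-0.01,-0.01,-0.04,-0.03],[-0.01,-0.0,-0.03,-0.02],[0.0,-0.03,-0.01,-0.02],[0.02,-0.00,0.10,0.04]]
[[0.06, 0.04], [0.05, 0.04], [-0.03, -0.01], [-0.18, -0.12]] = z @ [[0.75, 0.56],[1.78, 1.09],[-1.79, -1.22],[-0.37, -0.28]]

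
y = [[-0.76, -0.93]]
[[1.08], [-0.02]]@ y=[[-0.82, -1.00],  [0.02, 0.02]]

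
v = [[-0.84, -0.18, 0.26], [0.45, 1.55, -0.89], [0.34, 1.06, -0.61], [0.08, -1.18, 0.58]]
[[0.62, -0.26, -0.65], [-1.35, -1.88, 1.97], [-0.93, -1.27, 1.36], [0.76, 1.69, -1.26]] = v @ [[-0.35, 0.57, 0.27], [-0.06, -1.47, 0.42], [1.23, -0.16, -1.35]]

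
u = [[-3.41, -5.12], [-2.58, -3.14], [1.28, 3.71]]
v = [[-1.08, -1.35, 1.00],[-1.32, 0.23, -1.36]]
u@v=[[10.44,3.43,3.55],[6.93,2.76,1.69],[-6.28,-0.87,-3.77]]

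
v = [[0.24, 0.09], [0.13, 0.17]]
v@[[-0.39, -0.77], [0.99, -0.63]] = [[-0.00, -0.24], [0.12, -0.21]]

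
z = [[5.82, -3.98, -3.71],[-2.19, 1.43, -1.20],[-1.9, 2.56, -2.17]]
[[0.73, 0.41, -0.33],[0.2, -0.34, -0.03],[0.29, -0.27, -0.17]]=z @[[-0.03, 0.17, -0.06], [-0.06, 0.08, -0.06], [-0.18, 0.07, 0.06]]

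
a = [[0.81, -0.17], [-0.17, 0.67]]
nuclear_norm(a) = 1.48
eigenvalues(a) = [0.92, 0.56]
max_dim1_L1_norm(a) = 0.98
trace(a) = 1.48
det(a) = 0.51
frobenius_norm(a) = 1.08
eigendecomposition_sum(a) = [[0.64, -0.43], [-0.43, 0.29]] + [[0.17, 0.26], [0.26, 0.38]]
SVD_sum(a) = [[0.64, -0.43], [-0.43, 0.29]] + [[0.17,0.26], [0.26,0.38]]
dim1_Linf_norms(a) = [0.81, 0.67]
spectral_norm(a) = 0.92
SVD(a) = [[-0.83,0.56],[0.56,0.83]] @ diag([0.9238477631085025, 0.5561522368914977]) @ [[-0.83, 0.56], [0.56, 0.83]]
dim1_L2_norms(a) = [0.83, 0.69]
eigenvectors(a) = [[0.83, 0.56], [-0.56, 0.83]]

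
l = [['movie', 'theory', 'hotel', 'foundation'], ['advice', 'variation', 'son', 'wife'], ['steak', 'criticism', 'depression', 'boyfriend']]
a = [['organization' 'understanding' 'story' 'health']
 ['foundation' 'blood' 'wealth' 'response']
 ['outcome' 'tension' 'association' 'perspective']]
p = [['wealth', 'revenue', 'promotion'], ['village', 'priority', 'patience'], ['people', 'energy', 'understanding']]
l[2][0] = 'steak'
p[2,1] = 'energy'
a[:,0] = ['organization', 'foundation', 'outcome']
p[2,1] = 'energy'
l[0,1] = 'theory'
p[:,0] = ['wealth', 'village', 'people']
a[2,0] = 'outcome'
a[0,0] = 'organization'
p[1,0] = 'village'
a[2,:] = ['outcome', 'tension', 'association', 'perspective']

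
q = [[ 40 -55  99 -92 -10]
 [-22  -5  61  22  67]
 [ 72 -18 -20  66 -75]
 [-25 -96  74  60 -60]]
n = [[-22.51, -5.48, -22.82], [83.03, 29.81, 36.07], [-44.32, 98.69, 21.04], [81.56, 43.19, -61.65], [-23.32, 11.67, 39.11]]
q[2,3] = 66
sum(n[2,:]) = 75.41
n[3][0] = 81.56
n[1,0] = 83.03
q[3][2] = 74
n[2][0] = -44.32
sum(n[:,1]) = 177.87999999999997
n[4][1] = 11.67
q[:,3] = [-92, 22, 66, 60]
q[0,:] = [40, -55, 99, -92, -10]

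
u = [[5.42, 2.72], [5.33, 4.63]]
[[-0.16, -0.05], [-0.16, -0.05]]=u@[[-0.03, -0.01], [-0.0, -0.0]]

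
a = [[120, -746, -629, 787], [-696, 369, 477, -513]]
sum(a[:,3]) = 274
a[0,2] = -629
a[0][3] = 787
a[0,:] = [120, -746, -629, 787]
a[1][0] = -696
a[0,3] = 787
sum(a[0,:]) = -468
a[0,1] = -746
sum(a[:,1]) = -377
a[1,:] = [-696, 369, 477, -513]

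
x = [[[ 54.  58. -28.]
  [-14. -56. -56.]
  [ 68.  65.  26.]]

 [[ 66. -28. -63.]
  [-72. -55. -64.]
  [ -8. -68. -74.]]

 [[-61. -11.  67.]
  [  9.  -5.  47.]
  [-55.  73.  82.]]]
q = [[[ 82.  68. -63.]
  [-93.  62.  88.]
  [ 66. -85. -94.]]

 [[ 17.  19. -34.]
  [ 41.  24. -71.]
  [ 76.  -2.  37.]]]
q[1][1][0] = 41.0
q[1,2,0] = 76.0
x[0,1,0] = -14.0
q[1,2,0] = 76.0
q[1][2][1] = -2.0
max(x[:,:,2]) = 82.0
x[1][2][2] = -74.0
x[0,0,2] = -28.0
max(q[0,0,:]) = 82.0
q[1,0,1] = 19.0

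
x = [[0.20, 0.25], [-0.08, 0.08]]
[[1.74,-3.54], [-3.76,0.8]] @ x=[[0.63, 0.15], [-0.82, -0.88]]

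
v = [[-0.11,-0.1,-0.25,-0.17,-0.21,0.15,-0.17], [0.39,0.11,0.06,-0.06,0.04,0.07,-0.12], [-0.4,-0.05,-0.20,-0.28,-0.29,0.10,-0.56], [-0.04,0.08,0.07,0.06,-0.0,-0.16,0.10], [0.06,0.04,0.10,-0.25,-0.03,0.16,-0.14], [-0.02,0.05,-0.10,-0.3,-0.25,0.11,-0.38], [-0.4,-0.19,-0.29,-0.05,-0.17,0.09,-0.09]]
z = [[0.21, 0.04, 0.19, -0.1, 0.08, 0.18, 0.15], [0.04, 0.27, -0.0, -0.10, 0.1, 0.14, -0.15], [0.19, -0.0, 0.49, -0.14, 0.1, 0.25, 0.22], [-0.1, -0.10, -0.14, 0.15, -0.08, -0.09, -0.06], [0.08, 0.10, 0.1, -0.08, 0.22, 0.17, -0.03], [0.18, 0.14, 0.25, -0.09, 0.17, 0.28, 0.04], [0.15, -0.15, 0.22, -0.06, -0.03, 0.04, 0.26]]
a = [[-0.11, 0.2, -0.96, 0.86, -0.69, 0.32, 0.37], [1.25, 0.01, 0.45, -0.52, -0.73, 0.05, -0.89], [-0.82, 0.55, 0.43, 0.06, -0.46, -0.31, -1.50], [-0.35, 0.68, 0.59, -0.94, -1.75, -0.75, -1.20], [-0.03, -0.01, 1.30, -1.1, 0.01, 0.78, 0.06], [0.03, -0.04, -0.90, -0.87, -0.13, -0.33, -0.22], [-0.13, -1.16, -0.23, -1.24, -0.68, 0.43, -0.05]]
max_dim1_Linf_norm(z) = 0.49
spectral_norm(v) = 1.16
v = z @ a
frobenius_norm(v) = 1.38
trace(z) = 1.88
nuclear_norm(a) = 11.73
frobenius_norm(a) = 5.03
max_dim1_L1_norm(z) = 1.39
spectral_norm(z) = 0.98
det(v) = 0.00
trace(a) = -0.98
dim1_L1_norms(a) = [3.51, 3.9, 4.13, 6.26, 3.29, 2.52, 3.92]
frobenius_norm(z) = 1.14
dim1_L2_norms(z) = [0.39, 0.37, 0.65, 0.28, 0.33, 0.48, 0.41]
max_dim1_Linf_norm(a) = 1.75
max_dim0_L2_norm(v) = 0.73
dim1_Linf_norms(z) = [0.21, 0.27, 0.49, 0.15, 0.22, 0.28, 0.26]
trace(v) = -0.15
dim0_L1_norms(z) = [0.95, 0.8, 1.39, 0.72, 0.78, 1.15, 0.91]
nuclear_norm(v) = 2.46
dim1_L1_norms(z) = [0.95, 0.8, 1.39, 0.72, 0.78, 1.15, 0.91]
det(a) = 12.75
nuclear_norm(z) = 1.89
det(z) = 0.00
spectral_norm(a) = 3.36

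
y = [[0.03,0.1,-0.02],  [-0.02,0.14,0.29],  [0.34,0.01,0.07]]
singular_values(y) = [0.36, 0.31, 0.1]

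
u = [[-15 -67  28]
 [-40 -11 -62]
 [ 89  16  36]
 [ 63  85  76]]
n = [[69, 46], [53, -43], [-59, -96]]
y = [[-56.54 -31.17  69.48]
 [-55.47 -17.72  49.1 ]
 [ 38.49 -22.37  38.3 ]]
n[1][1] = -43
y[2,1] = -22.37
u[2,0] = 89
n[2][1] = -96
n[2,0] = -59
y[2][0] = 38.49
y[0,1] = -31.17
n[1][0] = 53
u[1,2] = -62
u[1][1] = -11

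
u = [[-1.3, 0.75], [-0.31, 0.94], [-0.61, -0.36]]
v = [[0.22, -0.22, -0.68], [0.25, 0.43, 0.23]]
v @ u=[[0.20, 0.2], [-0.6, 0.51]]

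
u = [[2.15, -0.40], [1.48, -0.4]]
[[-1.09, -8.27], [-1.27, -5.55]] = u@[[0.26, -4.06], [4.13, -1.15]]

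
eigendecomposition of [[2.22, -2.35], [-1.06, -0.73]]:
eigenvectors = [[0.96, 0.54], [-0.28, 0.84]]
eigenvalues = [2.91, -1.42]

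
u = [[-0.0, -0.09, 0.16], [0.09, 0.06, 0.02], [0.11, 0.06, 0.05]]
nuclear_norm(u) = 0.36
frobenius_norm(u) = 0.25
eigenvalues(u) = [0.16, -0.05, -0.0]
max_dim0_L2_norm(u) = 0.17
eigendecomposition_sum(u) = [[0.05, -0.00, 0.07], [0.06, -0.0, 0.08], [0.08, -0.00, 0.11]] + [[-0.05, -0.09, 0.10], [0.03, 0.07, -0.07], [0.03, 0.06, -0.07]] + [[0.00, 0.0, -0.0], [-0.0, -0.00, 0.0], [-0.0, -0.00, 0.0]]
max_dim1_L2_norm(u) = 0.18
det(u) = 0.00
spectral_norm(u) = 0.18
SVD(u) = [[-0.98,0.15,-0.10], [-0.02,-0.64,-0.77], [-0.18,-0.76,0.63]] @ diag([0.18473651268540803, 0.1728357607008076, 0.0004697912379711409]) @ [[-0.11, 0.42, -0.9], [-0.81, -0.56, -0.16], [-0.57, 0.72, 0.40]]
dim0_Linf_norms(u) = [0.11, 0.09, 0.16]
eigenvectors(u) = [[-0.43, -0.71, 0.58],[-0.54, 0.5, -0.71],[-0.73, 0.49, -0.41]]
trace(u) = 0.11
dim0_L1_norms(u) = [0.2, 0.21, 0.23]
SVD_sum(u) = [[0.02, -0.08, 0.16], [0.0, -0.0, 0.00], [0.00, -0.01, 0.03]] + [[-0.02, -0.01, -0.0], [0.09, 0.06, 0.02], [0.11, 0.07, 0.02]] + [[0.0,-0.00,-0.0], [0.00,-0.00,-0.0], [-0.0,0.00,0.0]]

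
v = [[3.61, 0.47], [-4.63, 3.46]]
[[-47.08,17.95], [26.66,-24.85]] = v@[[-11.96, 5.03], [-8.3, -0.45]]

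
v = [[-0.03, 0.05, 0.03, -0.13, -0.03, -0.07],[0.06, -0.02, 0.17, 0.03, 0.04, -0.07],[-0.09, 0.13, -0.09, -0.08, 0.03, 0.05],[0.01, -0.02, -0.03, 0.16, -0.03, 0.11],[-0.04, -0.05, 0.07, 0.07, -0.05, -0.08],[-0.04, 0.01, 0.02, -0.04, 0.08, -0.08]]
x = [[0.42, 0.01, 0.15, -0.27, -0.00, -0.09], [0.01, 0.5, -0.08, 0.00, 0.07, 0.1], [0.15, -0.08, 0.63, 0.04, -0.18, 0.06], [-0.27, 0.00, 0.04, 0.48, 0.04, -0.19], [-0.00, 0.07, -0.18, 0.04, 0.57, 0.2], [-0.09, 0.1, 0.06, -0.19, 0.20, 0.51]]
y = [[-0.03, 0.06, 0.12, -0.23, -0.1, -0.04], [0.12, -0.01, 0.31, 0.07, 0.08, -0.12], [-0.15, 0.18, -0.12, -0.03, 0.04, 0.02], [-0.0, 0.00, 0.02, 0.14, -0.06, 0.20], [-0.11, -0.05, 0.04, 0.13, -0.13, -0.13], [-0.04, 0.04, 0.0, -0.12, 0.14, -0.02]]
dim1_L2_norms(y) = [0.29, 0.37, 0.27, 0.25, 0.26, 0.19]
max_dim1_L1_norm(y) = 0.71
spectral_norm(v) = 0.29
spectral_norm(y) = 0.42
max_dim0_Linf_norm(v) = 0.17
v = x @ y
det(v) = -0.00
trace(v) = -0.11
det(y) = 0.00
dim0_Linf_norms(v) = [0.09, 0.13, 0.17, 0.16, 0.08, 0.11]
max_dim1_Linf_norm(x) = 0.63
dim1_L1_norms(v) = [0.34, 0.39, 0.47, 0.36, 0.36, 0.27]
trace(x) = 3.11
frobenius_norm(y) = 0.68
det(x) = -0.00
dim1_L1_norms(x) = [0.94, 0.76, 1.14, 1.02, 1.06, 1.15]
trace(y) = -0.17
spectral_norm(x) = 0.89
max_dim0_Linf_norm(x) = 0.63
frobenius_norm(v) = 0.44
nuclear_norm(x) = 3.12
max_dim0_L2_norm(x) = 0.68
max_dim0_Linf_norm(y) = 0.31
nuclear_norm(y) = 1.51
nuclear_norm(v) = 0.86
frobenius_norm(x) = 1.46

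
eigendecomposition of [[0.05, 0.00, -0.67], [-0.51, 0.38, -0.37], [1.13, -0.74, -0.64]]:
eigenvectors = [[(-0.64+0j), (-0.64-0j), 0.55+0.00j], [(-0.57-0.21j), -0.57+0.21j, 0.83+0.00j], [-0.17+0.45j, -0.17-0.45j, 0.01+0.00j]]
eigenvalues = [(-0.12+0.47j), (-0.12-0.47j), (0.04+0j)]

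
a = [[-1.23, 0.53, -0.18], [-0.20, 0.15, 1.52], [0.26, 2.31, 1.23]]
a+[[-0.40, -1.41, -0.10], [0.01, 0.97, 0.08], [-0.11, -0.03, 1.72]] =[[-1.63,  -0.88,  -0.28], [-0.19,  1.12,  1.60], [0.15,  2.28,  2.95]]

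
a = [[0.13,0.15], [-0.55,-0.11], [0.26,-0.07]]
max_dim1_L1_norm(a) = 0.66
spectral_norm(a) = 0.63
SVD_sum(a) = [[0.15, 0.03],[-0.55, -0.10],[0.24, 0.04]] + [[-0.02, 0.12], [0.00, -0.01], [0.02, -0.11]]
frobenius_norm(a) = 0.65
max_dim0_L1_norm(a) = 0.94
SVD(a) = [[-0.24, -0.74],[0.89, 0.09],[-0.39, 0.67]] @ diag([0.6306055828215548, 0.16981342383418088]) @ [[-0.99, -0.17], [0.17, -0.99]]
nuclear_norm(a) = 0.80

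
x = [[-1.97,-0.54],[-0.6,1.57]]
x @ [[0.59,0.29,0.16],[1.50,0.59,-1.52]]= [[-1.97, -0.89, 0.51], [2.0, 0.75, -2.48]]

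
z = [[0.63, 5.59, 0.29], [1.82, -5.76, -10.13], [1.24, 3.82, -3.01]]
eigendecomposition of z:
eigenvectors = [[(-0.96+0j), (0.41+0.39j), (0.41-0.39j)],[(0.12+0j), (-0.69+0j), -0.69-0.00j],[(-0.24+0j), (0.19+0.4j), (0.19-0.4j)]]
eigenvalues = [(-0.01+0j), (-4.07+4.84j), (-4.07-4.84j)]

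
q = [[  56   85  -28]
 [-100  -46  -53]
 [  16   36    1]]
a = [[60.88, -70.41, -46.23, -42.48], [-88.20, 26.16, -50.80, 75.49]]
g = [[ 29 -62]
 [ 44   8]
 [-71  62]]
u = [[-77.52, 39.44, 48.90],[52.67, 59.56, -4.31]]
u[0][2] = 48.9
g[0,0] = 29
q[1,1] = -46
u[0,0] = -77.52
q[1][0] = -100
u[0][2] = 48.9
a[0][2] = -46.23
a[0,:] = [60.88, -70.41, -46.23, -42.48]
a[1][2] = -50.8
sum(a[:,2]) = -97.03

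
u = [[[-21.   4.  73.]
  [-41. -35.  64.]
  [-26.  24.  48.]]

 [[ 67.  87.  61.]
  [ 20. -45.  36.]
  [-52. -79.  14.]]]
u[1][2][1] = -79.0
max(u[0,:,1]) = 24.0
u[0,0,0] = -21.0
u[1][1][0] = 20.0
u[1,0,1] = 87.0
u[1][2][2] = 14.0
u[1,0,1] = 87.0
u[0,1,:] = [-41.0, -35.0, 64.0]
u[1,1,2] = 36.0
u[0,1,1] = -35.0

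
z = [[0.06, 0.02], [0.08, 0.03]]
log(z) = [[-3.62, 0.85], [3.42, -4.9]]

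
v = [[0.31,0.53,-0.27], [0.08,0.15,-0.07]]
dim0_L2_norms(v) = [0.32, 0.55, 0.28]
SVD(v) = [[-0.96,-0.26], [-0.26,0.96]] @ diag([0.6954432544429837, 0.007660277393895767]) @ [[-0.46, -0.79, 0.40], [-0.62, 0.61, 0.50]]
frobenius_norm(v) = 0.70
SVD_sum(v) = [[0.31, 0.53, -0.27],[0.08, 0.15, -0.07]] + [[0.00, -0.0, -0.0], [-0.00, 0.00, 0.00]]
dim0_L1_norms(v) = [0.39, 0.68, 0.34]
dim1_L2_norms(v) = [0.67, 0.18]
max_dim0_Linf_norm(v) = 0.53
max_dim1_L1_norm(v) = 1.11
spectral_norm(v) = 0.70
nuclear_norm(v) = 0.70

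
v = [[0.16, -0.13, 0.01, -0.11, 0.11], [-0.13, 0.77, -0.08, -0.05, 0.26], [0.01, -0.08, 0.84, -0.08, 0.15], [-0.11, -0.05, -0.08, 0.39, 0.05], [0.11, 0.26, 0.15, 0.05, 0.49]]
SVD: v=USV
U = [[0.06, 0.11, -0.11, 0.61, -0.78], [-0.83, -0.3, -0.20, -0.3, -0.31], [-0.18, 0.93, -0.00, -0.31, -0.13], [0.04, -0.12, 0.9, -0.25, -0.34], [-0.53, 0.16, 0.38, 0.62, 0.41]]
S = [0.93, 0.9, 0.44, 0.38, 0.0]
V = [[0.06, -0.83, -0.18, 0.04, -0.53], [0.11, -0.30, 0.93, -0.12, 0.16], [-0.11, -0.2, -0.0, 0.90, 0.38], [0.61, -0.30, -0.31, -0.25, 0.62], [-0.78, -0.31, -0.13, -0.34, 0.41]]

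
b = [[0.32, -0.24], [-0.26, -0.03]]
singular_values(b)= [0.45, 0.16]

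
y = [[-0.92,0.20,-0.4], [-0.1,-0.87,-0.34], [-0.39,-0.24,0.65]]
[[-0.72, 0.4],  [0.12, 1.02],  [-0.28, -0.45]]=y @ [[0.76, -0.14], [-0.21, -0.75], [-0.05, -1.05]]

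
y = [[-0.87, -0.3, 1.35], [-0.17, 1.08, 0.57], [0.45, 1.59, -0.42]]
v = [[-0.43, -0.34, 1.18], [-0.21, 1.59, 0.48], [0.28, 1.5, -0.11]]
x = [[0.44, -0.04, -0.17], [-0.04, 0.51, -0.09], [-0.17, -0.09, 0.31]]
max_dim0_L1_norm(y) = 2.97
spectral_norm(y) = 2.10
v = x + y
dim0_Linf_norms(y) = [0.87, 1.59, 1.35]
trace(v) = 1.05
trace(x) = 1.26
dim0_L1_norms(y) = [1.49, 2.97, 2.34]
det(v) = -0.55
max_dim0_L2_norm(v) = 2.21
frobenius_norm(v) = 2.61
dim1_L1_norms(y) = [2.52, 1.82, 2.46]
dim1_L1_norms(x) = [0.65, 0.64, 0.57]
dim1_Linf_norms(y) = [1.35, 1.08, 1.59]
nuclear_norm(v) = 3.77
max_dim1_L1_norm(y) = 2.52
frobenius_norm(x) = 0.79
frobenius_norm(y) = 2.66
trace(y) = -0.21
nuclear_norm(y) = 3.77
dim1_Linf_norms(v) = [1.18, 1.59, 1.5]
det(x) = 0.05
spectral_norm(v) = 2.22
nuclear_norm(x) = 1.26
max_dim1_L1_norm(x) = 0.65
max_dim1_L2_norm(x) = 0.52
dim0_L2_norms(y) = [0.99, 1.95, 1.52]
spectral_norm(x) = 0.57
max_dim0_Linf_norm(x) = 0.51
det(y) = 0.11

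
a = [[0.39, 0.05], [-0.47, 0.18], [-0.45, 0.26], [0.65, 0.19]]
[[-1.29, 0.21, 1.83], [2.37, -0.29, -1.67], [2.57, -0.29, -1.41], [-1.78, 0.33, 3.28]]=a @ [[-3.74,  0.55,  4.4], [3.42,  -0.17,  2.19]]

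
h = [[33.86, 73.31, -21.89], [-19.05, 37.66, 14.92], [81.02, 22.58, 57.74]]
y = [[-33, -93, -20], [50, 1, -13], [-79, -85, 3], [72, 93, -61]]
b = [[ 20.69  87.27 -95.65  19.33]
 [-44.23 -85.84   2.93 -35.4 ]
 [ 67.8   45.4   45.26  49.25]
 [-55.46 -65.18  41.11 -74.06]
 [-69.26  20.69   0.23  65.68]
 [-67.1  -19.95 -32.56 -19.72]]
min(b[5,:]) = -67.1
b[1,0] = -44.23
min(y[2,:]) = -85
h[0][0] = 33.86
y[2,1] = -85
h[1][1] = 37.66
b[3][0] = -55.46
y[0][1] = -93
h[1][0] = -19.05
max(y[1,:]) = 50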